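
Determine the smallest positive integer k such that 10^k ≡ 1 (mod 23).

22

The order of 10 must divide φ(23) = 23 − 1 = 22 = 2 · 11.
Divisors of 22: 1, 2, 11, 22.
Test each divisor d:
10^1 ≡ 10 (mod 23)
10^2 ≡ 8 (mod 23)
10^11 ≡ 22 (mod 23)
10^22 ≡ 1 (mod 23) ✓
Therefore the multiplicative order of 10 modulo 23 is 22.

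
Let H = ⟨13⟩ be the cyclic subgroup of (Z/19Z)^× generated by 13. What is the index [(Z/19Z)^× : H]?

1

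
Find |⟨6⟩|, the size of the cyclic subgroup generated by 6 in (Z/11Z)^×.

ord(6) | φ(11) = 11 − 1 = 10 = 2 · 5.
Divisors of 10: 1, 2, 5, 10.
Compute 6^d (mod 11) for the divisors d until we hit 1:
6^1 ≡ 6 (mod 11)
6^2 ≡ 3 (mod 11)
6^5 ≡ 10 (mod 11)
6^10 ≡ 1 (mod 11) ✓
Hence ord(6) = 10.

10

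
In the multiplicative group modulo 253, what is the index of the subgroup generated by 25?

4

Since 25 ∈ (Z/253Z)^×, its order divides φ(253) = φ(11·23) = (11−1)·(23−1) = 10·22 = 220 = 2^2 · 5 · 11.
Divisors of 220: 1, 2, 4, 5, 10, 11, 20, 22, 44, 55, 110, 220.
Evaluate successive powers at the divisors of 220:
25^1 ≡ 25
25^2 ≡ 119
25^4 ≡ 246
25^5 ≡ 78
25^10 ≡ 12
25^11 ≡ 47
25^20 ≡ 144
25^22 ≡ 185
25^44 ≡ 70
25^55 ≡ 1
Thus |⟨25⟩| = ord(25) = 55.
Index = |(Z/253Z)^×| / |⟨25⟩| = 220 / 55 = 4.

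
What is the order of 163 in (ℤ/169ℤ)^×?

The order of 163 must divide φ(169) = φ(13^2) = 13·(13−1) = 156 = 2^2 · 3 · 13.
Divisors of 156: 1, 2, 3, 4, 6, 12, 13, 26, 39, 52, 78, 156.
Test each divisor d:
163^1 ≡ 163 (mod 169)
163^2 ≡ 36 (mod 169)
163^3 ≡ 122 (mod 169)
163^4 ≡ 113 (mod 169)
163^6 ≡ 12 (mod 169)
163^12 ≡ 144 (mod 169)
163^13 ≡ 150 (mod 169)
163^26 ≡ 23 (mod 169)
163^39 ≡ 70 (mod 169)
163^52 ≡ 22 (mod 169)
163^78 ≡ 168 (mod 169)
163^156 ≡ 1 (mod 169) ✓
So ord_169(163) = 156.

156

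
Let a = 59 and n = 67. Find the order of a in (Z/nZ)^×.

Since 59 ∈ (Z/67Z)^×, its order divides φ(67) = 67 − 1 = 66 = 2 · 3 · 11.
Divisors of 66: 1, 2, 3, 6, 11, 22, 33, 66.
Check 59^d mod 67 for each divisor in increasing order:
59^1 ≡ 59 (mod 67)
59^2 ≡ 64 (mod 67)
59^3 ≡ 24 (mod 67)
59^6 ≡ 40 (mod 67)
59^11 ≡ 1 (mod 67) ✓
So ord_67(59) = 11.

11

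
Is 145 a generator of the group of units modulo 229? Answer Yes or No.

No

φ(229) = 229 − 1 = 228 = 2^2 · 3 · 19.
145 is a primitive root mod 229 iff 145^(φ(229)/q) ≢ 1 for every prime q | φ(229), i.e. q ∈ {2, 3, 19}.
145^114 ≡ 228 (mod 229)  [q = 2: ≢ 1 ✓]
145^76 ≡ 1 (mod 229)  [q = 3: ≡ 1 ✗]
145^12 ≡ 104 (mod 229)  [q = 19: ≢ 1 ✓]
Since 145^76 ≡ 1, the order of 145 divides 76 < 228, so 145 is not a primitive root.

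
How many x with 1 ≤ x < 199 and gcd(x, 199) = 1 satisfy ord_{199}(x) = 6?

2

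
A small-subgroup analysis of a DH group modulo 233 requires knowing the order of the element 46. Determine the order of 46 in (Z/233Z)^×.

By Lagrange's theorem, ord_233(46) divides φ(233) = 233 − 1 = 232 = 2^3 · 29.
Divisors of 232: 1, 2, 4, 8, 29, 58, 116, 232.
Check 46^d mod 233 for each divisor in increasing order:
46^1 ≡ 46 (mod 233)
46^2 ≡ 19 (mod 233)
46^4 ≡ 128 (mod 233)
46^8 ≡ 74 (mod 233)
46^29 ≡ 1 (mod 233) ✓
Hence ord(46) = 29.

29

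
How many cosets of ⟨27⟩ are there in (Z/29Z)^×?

1

The order of 27 must divide φ(29) = 29 − 1 = 28 = 2^2 · 7.
Divisors of 28: 1, 2, 4, 7, 14, 28.
Evaluate successive powers at the divisors of 28:
27^1 ≡ 27 (mod 29)
27^2 ≡ 4 (mod 29)
27^4 ≡ 16 (mod 29)
27^7 ≡ 17 (mod 29)
27^14 ≡ 28 (mod 29)
27^28 ≡ 1 (mod 29) ✓
The order of 27 is 28, so the subgroup it generates has 28 elements.
Index = |(Z/29Z)^×| / |⟨27⟩| = 28 / 28 = 1.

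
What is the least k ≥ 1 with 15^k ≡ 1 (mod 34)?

8

By Lagrange's theorem, ord_34(15) divides φ(34) = φ(2)·φ(17) = 1·16 = 16 = 2^4.
Divisors of 16: 1, 2, 4, 8, 16.
Evaluate successive powers at the divisors of 16:
15^1 ≡ 15 (mod 34)
15^2 ≡ 21 (mod 34)
15^4 ≡ 33 (mod 34)
15^8 ≡ 1 (mod 34) ✓
Therefore the multiplicative order of 15 modulo 34 is 8.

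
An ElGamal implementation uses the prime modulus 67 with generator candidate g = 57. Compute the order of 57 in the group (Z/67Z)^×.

66

By Lagrange's theorem, ord_67(57) divides φ(67) = 67 − 1 = 66 = 2 · 3 · 11.
Divisors of 66: 1, 2, 3, 6, 11, 22, 33, 66.
Check 57^d mod 67 for each divisor in increasing order:
57^1 ≡ 57
57^2 ≡ 33
57^3 ≡ 5
57^6 ≡ 25
57^11 ≡ 38
57^22 ≡ 37
57^33 ≡ 66
57^66 ≡ 1
The smallest such exponent is 66, so the order of 57 is 66.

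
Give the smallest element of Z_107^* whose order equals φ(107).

2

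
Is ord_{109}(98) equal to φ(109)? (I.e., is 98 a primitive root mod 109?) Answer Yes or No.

φ(109) = 109 − 1 = 108 = 2^2 · 3^3.
It suffices to check that the order of 98 is not a proper divisor of 108: compute 98^(108/q) for q ∈ {2, 3}.
98^54 ≡ 108 (mod 109)  [q = 2: ≢ 1 ✓]
98^36 ≡ 45 (mod 109)  [q = 3: ≢ 1 ✓]
Every test exponent gives a nontrivial residue, hence 98 generates the full group.

Yes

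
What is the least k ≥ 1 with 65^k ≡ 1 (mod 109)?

By Lagrange's theorem, ord_109(65) divides φ(109) = 109 − 1 = 108 = 2^2 · 3^3.
Divisors of 108: 1, 2, 3, 4, 6, 9, 12, 18, 27, 36, 54, 108.
Check 65^d mod 109 for each divisor in increasing order:
65^1 ≡ 65 (mod 109)
65^2 ≡ 83 (mod 109)
65^3 ≡ 54 (mod 109)
65^4 ≡ 22 (mod 109)
65^6 ≡ 82 (mod 109)
65^9 ≡ 68 (mod 109)
65^12 ≡ 75 (mod 109)
65^18 ≡ 46 (mod 109)
65^27 ≡ 76 (mod 109)
65^36 ≡ 45 (mod 109)
65^54 ≡ 108 (mod 109)
65^108 ≡ 1 (mod 109) ✓
So ord_109(65) = 108.

108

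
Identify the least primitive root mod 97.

5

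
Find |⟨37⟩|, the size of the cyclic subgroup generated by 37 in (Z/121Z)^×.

55

By Lagrange's theorem, ord_121(37) divides φ(121) = φ(11^2) = 11·(11−1) = 110 = 2 · 5 · 11.
Divisors of 110: 1, 2, 5, 10, 11, 22, 55, 110.
Evaluate successive powers at the divisors of 110:
37^1 ≡ 37 (mod 121)
37^2 ≡ 38 (mod 121)
37^5 ≡ 67 (mod 121)
37^10 ≡ 12 (mod 121)
37^11 ≡ 81 (mod 121)
37^22 ≡ 27 (mod 121)
37^55 ≡ 1 (mod 121) ✓
Hence ord(37) = 55.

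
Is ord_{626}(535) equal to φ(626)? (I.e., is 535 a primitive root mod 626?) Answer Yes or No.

Yes

φ(626) = φ(2)·φ(313) = 1·312 = 312 = 2^3 · 3 · 13.
535 is a primitive root mod 626 iff 535^(φ(626)/q) ≢ 1 for every prime q | φ(626), i.e. q ∈ {2, 3, 13}.
535^156 ≡ 625 (mod 626)  [q = 2: ≢ 1 ✓]
535^104 ≡ 527 (mod 626)  [q = 3: ≢ 1 ✓]
535^24 ≡ 547 (mod 626)  [q = 13: ≢ 1 ✓]
Every test exponent gives a nontrivial residue, hence 535 generates the full group.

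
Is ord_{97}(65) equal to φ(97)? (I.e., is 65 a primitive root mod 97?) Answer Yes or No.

No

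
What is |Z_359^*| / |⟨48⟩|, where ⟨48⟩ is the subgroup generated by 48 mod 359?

2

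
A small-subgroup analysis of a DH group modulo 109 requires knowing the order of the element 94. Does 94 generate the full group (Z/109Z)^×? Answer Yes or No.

φ(109) = 109 − 1 = 108 = 2^2 · 3^3.
An element g generates (Z/109Z)^× iff g^(108/q) ≢ 1 (mod 109) for each prime q ∈ {2, 3}.
94^54 ≡ 1 (mod 109)  [q = 2: ≡ 1 ✗]
94^36 ≡ 45 (mod 109)  [q = 3: ≢ 1 ✓]
94^54 ≡ 1 shows ord(94) | 54, strictly less than φ(109); not a primitive root.

No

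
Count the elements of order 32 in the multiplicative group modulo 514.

φ(514) = φ(2)·φ(257) = 1·256 = 256 = 2^8.
In a cyclic group of order 256, there are φ(d) elements of order d for each divisor d of 256, and zero for non-divisors.
32 = 2^5 divides 256, and φ(32) = 16.

16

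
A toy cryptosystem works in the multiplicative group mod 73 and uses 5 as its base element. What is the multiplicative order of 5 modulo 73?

By Lagrange's theorem, ord_73(5) divides φ(73) = 73 − 1 = 72 = 2^3 · 3^2.
Divisors of 72: 1, 2, 3, 4, 6, 8, 9, 12, 18, 24, 36, 72.
Check 5^d mod 73 for each divisor in increasing order:
5^1 ≡ 5 (mod 73)
5^2 ≡ 25 (mod 73)
5^3 ≡ 52 (mod 73)
5^4 ≡ 41 (mod 73)
5^6 ≡ 3 (mod 73)
5^8 ≡ 2 (mod 73)
5^9 ≡ 10 (mod 73)
5^12 ≡ 9 (mod 73)
5^18 ≡ 27 (mod 73)
5^24 ≡ 8 (mod 73)
5^36 ≡ 72 (mod 73)
5^72 ≡ 1 (mod 73) ✓
So ord_73(5) = 72.

72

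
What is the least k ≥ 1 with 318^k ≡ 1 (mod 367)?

122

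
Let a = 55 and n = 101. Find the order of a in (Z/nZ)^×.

100

By Lagrange's theorem, ord_101(55) divides φ(101) = 101 − 1 = 100 = 2^2 · 5^2.
Divisors of 100: 1, 2, 4, 5, 10, 20, 25, 50, 100.
Evaluate successive powers at the divisors of 100:
55^1 ≡ 55 (mod 101)
55^2 ≡ 96 (mod 101)
55^4 ≡ 25 (mod 101)
55^5 ≡ 62 (mod 101)
55^10 ≡ 6 (mod 101)
55^20 ≡ 36 (mod 101)
55^25 ≡ 10 (mod 101)
55^50 ≡ 100 (mod 101)
55^100 ≡ 1 (mod 101) ✓
The smallest such exponent is 100, so the order of 55 is 100.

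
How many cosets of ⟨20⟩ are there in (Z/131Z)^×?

2

Since 20 ∈ (Z/131Z)^×, its order divides φ(131) = 131 − 1 = 130 = 2 · 5 · 13.
Divisors of 130: 1, 2, 5, 10, 13, 26, 65, 130.
Evaluate successive powers at the divisors of 130:
20^1 ≡ 20 (mod 131)
20^2 ≡ 7 (mod 131)
20^5 ≡ 63 (mod 131)
20^10 ≡ 39 (mod 131)
20^13 ≡ 89 (mod 131)
20^26 ≡ 61 (mod 131)
20^65 ≡ 1 (mod 131) ✓
The order of 20 is 65, so the subgroup it generates has 65 elements.
[(Z/131Z)^× : ⟨20⟩] = 130/65 = 2.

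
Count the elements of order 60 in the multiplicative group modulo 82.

0

φ(82) = φ(2)·φ(41) = 1·40 = 40 = 2^3 · 5.
(Z/82Z)^× is cyclic (|G| = 40); a cyclic group of order m has exactly φ(d) elements of each order d | m, and none otherwise.
Since 60 ∤ 40, the count is 0.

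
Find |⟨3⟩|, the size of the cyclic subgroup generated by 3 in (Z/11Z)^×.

5

ord(3) | φ(11) = 11 − 1 = 10 = 2 · 5.
Divisors of 10: 1, 2, 5, 10.
Check 3^d mod 11 for each divisor in increasing order:
3^1 ≡ 3
3^2 ≡ 9
3^5 ≡ 1
Hence ord(3) = 5.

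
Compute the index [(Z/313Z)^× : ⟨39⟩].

The order of 39 must divide φ(313) = 313 − 1 = 312 = 2^3 · 3 · 13.
Divisors of 312: 1, 2, 3, 4, 6, 8, 12, 13, 24, 26, 39, 52, 78, 104, 156, 312.
Evaluate successive powers at the divisors of 312:
39^1 ≡ 39
39^2 ≡ 269
39^3 ≡ 162
39^4 ≡ 58
39^6 ≡ 265
39^8 ≡ 234
39^12 ≡ 113
39^13 ≡ 25
39^24 ≡ 249
39^26 ≡ 312
39^39 ≡ 288
39^52 ≡ 1
Thus |⟨39⟩| = ord(39) = 52.
Index = |(Z/313Z)^×| / |⟨39⟩| = 312 / 52 = 6.

6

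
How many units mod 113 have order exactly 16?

8

φ(113) = 113 − 1 = 112 = 2^4 · 7.
(Z/113Z)^× is cyclic (|G| = 112); a cyclic group of order m has exactly φ(d) elements of each order d | m, and none otherwise.
16 = 2^4 divides 112, and φ(16) = 8.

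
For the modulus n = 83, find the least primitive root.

2

φ(83) = 83 − 1 = 82 = 2 · 41.
g is a primitive root iff g^(82/q) ≢ 1 (mod 83) for each prime q ∈ {2, 41}.
g = 2: 2^41 ≡ 82; 2^2 ≡ 4 — none is 1, so 2 is a primitive root.
Hence the least primitive root of 83 is 2.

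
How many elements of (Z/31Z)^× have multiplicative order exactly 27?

0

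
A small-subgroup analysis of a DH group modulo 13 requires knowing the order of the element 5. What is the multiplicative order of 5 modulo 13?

4

By Lagrange's theorem, ord_13(5) divides φ(13) = 13 − 1 = 12 = 2^2 · 3.
Divisors of 12: 1, 2, 3, 4, 6, 12.
Compute 5^d (mod 13) for the divisors d until we hit 1:
5^1 ≡ 5
5^2 ≡ 12
5^3 ≡ 8
5^4 ≡ 1
Therefore the multiplicative order of 5 modulo 13 is 4.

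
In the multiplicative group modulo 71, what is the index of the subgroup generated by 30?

By Lagrange's theorem, ord_71(30) divides φ(71) = 71 − 1 = 70 = 2 · 5 · 7.
Divisors of 70: 1, 2, 5, 7, 10, 14, 35, 70.
Evaluate successive powers at the divisors of 70:
30^1 ≡ 30 (mod 71)
30^2 ≡ 48 (mod 71)
30^5 ≡ 37 (mod 71)
30^7 ≡ 1 (mod 71) ✓
The order of 30 is 7, so the subgroup it generates has 7 elements.
Index = |(Z/71Z)^×| / |⟨30⟩| = 70 / 7 = 10.

10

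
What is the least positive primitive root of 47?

5

φ(47) = 47 − 1 = 46 = 2 · 23.
g is a primitive root iff g^(46/q) ≢ 1 (mod 47) for each prime q ∈ {2, 23}.
g = 2: 2^23 ≡ 1 — hits 1, so not a primitive root.
g = 3: 3^23 ≡ 1 — hits 1, so not a primitive root.
g = 4: 4^23 ≡ 1 — hits 1, so not a primitive root.
g = 5: 5^23 ≡ 46; 5^2 ≡ 25 — none is 1, so 5 is a primitive root.
The smallest primitive root modulo 47 is 5.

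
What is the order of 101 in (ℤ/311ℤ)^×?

Since 101 ∈ (Z/311Z)^×, its order divides φ(311) = 311 − 1 = 310 = 2 · 5 · 31.
Divisors of 310: 1, 2, 5, 10, 31, 62, 155, 310.
Check 101^d mod 311 for each divisor in increasing order:
101^1 ≡ 101
101^2 ≡ 249
101^5 ≡ 116
101^10 ≡ 83
101^31 ≡ 275
101^62 ≡ 52
101^155 ≡ 310
101^310 ≡ 1
Hence ord(101) = 310.

310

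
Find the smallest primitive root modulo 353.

3

φ(353) = 353 − 1 = 352 = 2^5 · 11.
g is a primitive root iff g^(352/q) ≢ 1 (mod 353) for each prime q ∈ {2, 11}.
g = 2: 2^176 ≡ 1 — hits 1, so not a primitive root.
g = 3: 3^176 ≡ 352; 3^32 ≡ 140 — none is 1, so 3 is a primitive root.
So 3 is the smallest generator of (Z/353Z)^×.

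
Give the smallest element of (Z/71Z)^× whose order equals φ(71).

7

φ(71) = 71 − 1 = 70 = 2 · 5 · 7.
g is a primitive root iff g^(70/q) ≢ 1 (mod 71) for each prime q ∈ {2, 5, 7}.
g = 2: 2^35 ≡ 1 — hits 1, so not a primitive root.
g = 3: 3^35 ≡ 1 — hits 1, so not a primitive root.
g = 4: 4^35 ≡ 1 — hits 1, so not a primitive root.
g = 5: 5^35 ≡ 1 — hits 1, so not a primitive root.
g = 6: 6^35 ≡ 1 — hits 1, so not a primitive root.
g = 7: 7^35 ≡ 70; 7^14 ≡ 54; 7^10 ≡ 45 — none is 1, so 7 is a primitive root.
Hence the least primitive root of 71 is 7.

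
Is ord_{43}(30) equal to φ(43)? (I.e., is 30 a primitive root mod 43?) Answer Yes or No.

φ(43) = 43 − 1 = 42 = 2 · 3 · 7.
It suffices to check that the order of 30 is not a proper divisor of 42: compute 30^(42/q) for q ∈ {2, 3, 7}.
30^21 ≡ 42 (mod 43)  [q = 2: ≢ 1 ✓]
30^14 ≡ 6 (mod 43)  [q = 3: ≢ 1 ✓]
30^6 ≡ 16 (mod 43)  [q = 7: ≢ 1 ✓]
All checks pass, so 30 has order 42 and is a primitive root modulo 43.

Yes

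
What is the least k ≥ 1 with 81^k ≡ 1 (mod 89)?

22

ord(81) | φ(89) = 89 − 1 = 88 = 2^3 · 11.
Divisors of 88: 1, 2, 4, 8, 11, 22, 44, 88.
Compute 81^d (mod 89) for the divisors d until we hit 1:
81^1 ≡ 81
81^2 ≡ 64
81^4 ≡ 2
81^8 ≡ 4
81^11 ≡ 88
81^22 ≡ 1
The smallest such exponent is 22, so the order of 81 is 22.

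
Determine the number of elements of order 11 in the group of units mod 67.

10

φ(67) = 67 − 1 = 66 = 2 · 3 · 11.
(Z/67Z)^× is cyclic (|G| = 66); a cyclic group of order m has exactly φ(d) elements of each order d | m, and none otherwise.
11 | 66, and φ(11) = 11 − 1 = 10.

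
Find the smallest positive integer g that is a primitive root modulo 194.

φ(194) = φ(2)·φ(97) = 1·96 = 96 = 2^5 · 3.
g is a primitive root iff g^(96/q) ≢ 1 (mod 194) for each prime q ∈ {2, 3}.
g = 2: gcd(2, 194) = 2 > 1, not a unit — skip.
g = 3: 3^48 ≡ 1 — hits 1, so not a primitive root.
g = 4: gcd(4, 194) = 2 > 1, not a unit — skip.
g = 5: 5^48 ≡ 193; 5^32 ≡ 35 — none is 1, so 5 is a primitive root.
The smallest primitive root modulo 194 is 5.

5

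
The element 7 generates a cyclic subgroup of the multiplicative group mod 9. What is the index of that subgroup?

By Lagrange's theorem, ord_9(7) divides φ(9) = φ(3^2) = 3·(3−1) = 6 = 2 · 3.
Divisors of 6: 1, 2, 3, 6.
Check 7^d mod 9 for each divisor in increasing order:
7^1 ≡ 7
7^2 ≡ 4
7^3 ≡ 1
Thus |⟨7⟩| = ord(7) = 3.
The index is φ(9) / ord(7) = 6 / 3 = 2.

2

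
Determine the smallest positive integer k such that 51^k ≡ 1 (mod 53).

52

By Lagrange's theorem, ord_53(51) divides φ(53) = 53 − 1 = 52 = 2^2 · 13.
Divisors of 52: 1, 2, 4, 13, 26, 52.
Check 51^d mod 53 for each divisor in increasing order:
51^1 ≡ 51
51^2 ≡ 4
51^4 ≡ 16
51^13 ≡ 23
51^26 ≡ 52
51^52 ≡ 1
So ord_53(51) = 52.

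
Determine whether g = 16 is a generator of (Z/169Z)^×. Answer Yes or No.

φ(169) = φ(13^2) = 13·(13−1) = 156 = 2^2 · 3 · 13.
16 is a primitive root mod 169 iff 16^(φ(169)/q) ≢ 1 for every prime q | φ(169), i.e. q ∈ {2, 3, 13}.
16^78 ≡ 1 (mod 169)  [q = 2: ≡ 1 ✗]
16^52 ≡ 146 (mod 169)  [q = 3: ≢ 1 ✓]
16^12 ≡ 157 (mod 169)  [q = 13: ≢ 1 ✓]
The check at q = 2 fails, so 16 generates a proper subgroup.

No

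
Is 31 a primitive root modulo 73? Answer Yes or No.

φ(73) = 73 − 1 = 72 = 2^3 · 3^2.
Test 31^(72/q) mod 73 for each prime factor q of 72:
31^36 ≡ 72 (mod 73)  [q = 2: ≢ 1 ✓]
31^24 ≡ 64 (mod 73)  [q = 3: ≢ 1 ✓]
None equal 1, so ord_73(31) = 72: 31 is a primitive root.

Yes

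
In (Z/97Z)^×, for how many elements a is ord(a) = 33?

0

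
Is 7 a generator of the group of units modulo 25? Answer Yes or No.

No

φ(25) = φ(5^2) = 5·(5−1) = 20 = 2^2 · 5.
Test 7^(20/q) mod 25 for each prime factor q of 20:
7^10 ≡ 24 (mod 25)  [q = 2: ≢ 1 ✓]
7^4 ≡ 1 (mod 25)  [q = 5: ≡ 1 ✗]
The check at q = 5 fails, so 7 generates a proper subgroup.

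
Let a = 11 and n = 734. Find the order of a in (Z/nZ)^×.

366

ord(11) | φ(734) = φ(2)·φ(367) = 1·366 = 366 = 2 · 3 · 61.
Divisors of 366: 1, 2, 3, 6, 61, 122, 183, 366.
Compute 11^d (mod 734) for the divisors d until we hit 1:
11^1 ≡ 11
11^2 ≡ 121
11^3 ≡ 597
11^6 ≡ 419
11^61 ≡ 651
11^122 ≡ 283
11^183 ≡ 733
11^366 ≡ 1
The smallest such exponent is 366, so the order of 11 is 366.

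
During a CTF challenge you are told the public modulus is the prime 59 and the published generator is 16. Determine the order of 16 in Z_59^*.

29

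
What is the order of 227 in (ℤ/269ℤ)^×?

ord(227) | φ(269) = 269 − 1 = 268 = 2^2 · 67.
Divisors of 268: 1, 2, 4, 67, 134, 268.
Compute 227^d (mod 269) for the divisors d until we hit 1:
227^1 ≡ 227 (mod 269)
227^2 ≡ 150 (mod 269)
227^4 ≡ 173 (mod 269)
227^67 ≡ 82 (mod 269)
227^134 ≡ 268 (mod 269)
227^268 ≡ 1 (mod 269) ✓
Hence ord(227) = 268.

268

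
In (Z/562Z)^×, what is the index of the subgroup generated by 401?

The order of 401 must divide φ(562) = φ(2)·φ(281) = 1·280 = 280 = 2^3 · 5 · 7.
Divisors of 280: 1, 2, 4, 5, 7, 8, 10, 14, 20, 28, 35, 40, 56, 70, 140, 280.
Check 401^d mod 562 for each divisor in increasing order:
401^1 ≡ 401
401^2 ≡ 69
401^4 ≡ 265
401^5 ≡ 47
401^7 ≡ 433
401^8 ≡ 537
401^10 ≡ 523
401^14 ≡ 343
401^20 ≡ 397
401^28 ≡ 191
401^35 ≡ 89
401^40 ≡ 249
401^56 ≡ 513
401^70 ≡ 53
401^140 ≡ 561
401^280 ≡ 1
Thus |⟨401⟩| = ord(401) = 280.
The index is φ(562) / ord(401) = 280 / 280 = 1.

1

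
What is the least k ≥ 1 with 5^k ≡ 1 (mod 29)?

The order of 5 must divide φ(29) = 29 − 1 = 28 = 2^2 · 7.
Divisors of 28: 1, 2, 4, 7, 14, 28.
Check 5^d mod 29 for each divisor in increasing order:
5^1 ≡ 5 (mod 29)
5^2 ≡ 25 (mod 29)
5^4 ≡ 16 (mod 29)
5^7 ≡ 28 (mod 29)
5^14 ≡ 1 (mod 29) ✓
The smallest such exponent is 14, so the order of 5 is 14.

14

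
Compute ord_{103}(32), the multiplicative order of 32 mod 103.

51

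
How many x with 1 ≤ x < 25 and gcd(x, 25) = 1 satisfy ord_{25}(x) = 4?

φ(25) = φ(5^2) = 5·(5−1) = 20 = 2^2 · 5.
Since (Z/25Z)^× is cyclic of order 20, the number of elements of order d is φ(d) when d | 20 and 0 otherwise.
4 = 2^2 divides 20, and φ(4) = 2.

2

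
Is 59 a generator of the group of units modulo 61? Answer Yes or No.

Yes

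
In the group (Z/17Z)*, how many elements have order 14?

0

φ(17) = 17 − 1 = 16 = 2^4.
Since (Z/17Z)^× is cyclic of order 16, the number of elements of order d is φ(d) when d | 16 and 0 otherwise.
Since 14 ∤ 16, the count is 0.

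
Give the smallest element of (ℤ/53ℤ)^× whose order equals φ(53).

2

φ(53) = 53 − 1 = 52 = 2^2 · 13.
g is a primitive root iff g^(52/q) ≢ 1 (mod 53) for each prime q ∈ {2, 13}.
g = 2: 2^26 ≡ 52; 2^4 ≡ 16 — none is 1, so 2 is a primitive root.
So 2 is the smallest generator of (Z/53Z)^×.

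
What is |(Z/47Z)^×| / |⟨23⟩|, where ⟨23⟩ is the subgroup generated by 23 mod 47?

1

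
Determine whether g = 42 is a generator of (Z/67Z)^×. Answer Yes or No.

No

φ(67) = 67 − 1 = 66 = 2 · 3 · 11.
Test 42^(66/q) mod 67 for each prime factor q of 66:
42^33 ≡ 66 (mod 67)  [q = 2: ≢ 1 ✓]
42^22 ≡ 1 (mod 67)  [q = 3: ≡ 1 ✗]
42^6 ≡ 62 (mod 67)  [q = 11: ≢ 1 ✓]
Since 42^22 ≡ 1, the order of 42 divides 22 < 66, so 42 is not a primitive root.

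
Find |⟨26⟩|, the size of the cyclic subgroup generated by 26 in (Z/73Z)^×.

72

By Lagrange's theorem, ord_73(26) divides φ(73) = 73 − 1 = 72 = 2^3 · 3^2.
Divisors of 72: 1, 2, 3, 4, 6, 8, 9, 12, 18, 24, 36, 72.
Check 26^d mod 73 for each divisor in increasing order:
26^1 ≡ 26
26^2 ≡ 19
26^3 ≡ 56
26^4 ≡ 69
26^6 ≡ 70
26^8 ≡ 16
26^9 ≡ 51
26^12 ≡ 9
26^18 ≡ 46
26^24 ≡ 8
26^36 ≡ 72
26^72 ≡ 1
Therefore the multiplicative order of 26 modulo 73 is 72.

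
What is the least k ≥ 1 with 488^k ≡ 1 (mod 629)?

Since 488 ∈ (Z/629Z)^×, its order divides φ(629) = φ(17·37) = (17−1)·(37−1) = 16·36 = 576 = 2^6 · 3^2.
Divisors of 576: 1, 2, 3, 4, 6, 8, 9, 12, 16, 18, 24, 32, 36, 48, 64, 72, 96, 144, 192, 288, 576.
Test each divisor d:
488^1 ≡ 488 (mod 629)
488^2 ≡ 382 (mod 629)
488^3 ≡ 232 (mod 629)
488^4 ≡ 625 (mod 629)
488^6 ≡ 359 (mod 629)
488^8 ≡ 16 (mod 629)
488^9 ≡ 260 (mod 629)
488^12 ≡ 565 (mod 629)
488^16 ≡ 256 (mod 629)
488^18 ≡ 297 (mod 629)
488^24 ≡ 322 (mod 629)
488^32 ≡ 120 (mod 629)
488^36 ≡ 149 (mod 629)
488^48 ≡ 528 (mod 629)
488^64 ≡ 562 (mod 629)
488^72 ≡ 186 (mod 629)
488^96 ≡ 137 (mod 629)
488^144 ≡ 1 (mod 629) ✓
Therefore the multiplicative order of 488 modulo 629 is 144.

144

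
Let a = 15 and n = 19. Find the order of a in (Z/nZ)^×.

18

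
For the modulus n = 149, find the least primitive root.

2

φ(149) = 149 − 1 = 148 = 2^2 · 37.
Test candidates g = 2, 3, … against the prime factors q ∈ {2, 37} of φ(149): g is a generator iff g^(148/q) ≢ 1 for every such q.
g = 2: 2^74 ≡ 148; 2^4 ≡ 16 — none is 1, so 2 is a primitive root.
Hence the least primitive root of 149 is 2.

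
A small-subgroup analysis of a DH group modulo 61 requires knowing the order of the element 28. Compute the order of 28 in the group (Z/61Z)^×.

By Lagrange's theorem, ord_61(28) divides φ(61) = 61 − 1 = 60 = 2^2 · 3 · 5.
Divisors of 60: 1, 2, 3, 4, 5, 6, 10, 12, 15, 20, 30, 60.
Compute 28^d (mod 61) for the divisors d until we hit 1:
28^1 ≡ 28
28^2 ≡ 52
28^3 ≡ 53
28^4 ≡ 20
28^5 ≡ 11
28^6 ≡ 3
28^10 ≡ 60
28^12 ≡ 9
28^15 ≡ 50
28^20 ≡ 1
So ord_61(28) = 20.

20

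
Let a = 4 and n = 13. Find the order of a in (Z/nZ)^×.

The order of 4 must divide φ(13) = 13 − 1 = 12 = 2^2 · 3.
Divisors of 12: 1, 2, 3, 4, 6, 12.
Evaluate successive powers at the divisors of 12:
4^1 ≡ 4 (mod 13)
4^2 ≡ 3 (mod 13)
4^3 ≡ 12 (mod 13)
4^4 ≡ 9 (mod 13)
4^6 ≡ 1 (mod 13) ✓
So ord_13(4) = 6.

6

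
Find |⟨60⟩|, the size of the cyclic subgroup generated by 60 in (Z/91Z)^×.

12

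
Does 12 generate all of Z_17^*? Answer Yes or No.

φ(17) = 17 − 1 = 16 = 2^4.
An element g generates (Z/17Z)^× iff g^(16/q) ≢ 1 (mod 17) for each prime q ∈ {2}.
12^8 ≡ 16 (mod 17)  [q = 2: ≢ 1 ✓]
Every test exponent gives a nontrivial residue, hence 12 generates the full group.

Yes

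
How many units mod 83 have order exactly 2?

1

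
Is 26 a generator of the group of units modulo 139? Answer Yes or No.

φ(139) = 139 − 1 = 138 = 2 · 3 · 23.
Test 26^(138/q) mod 139 for each prime factor q of 138:
26^69 ≡ 138 (mod 139)  [q = 2: ≢ 1 ✓]
26^46 ≡ 42 (mod 139)  [q = 3: ≢ 1 ✓]
26^6 ≡ 91 (mod 139)  [q = 23: ≢ 1 ✓]
None equal 1, so ord_139(26) = 138: 26 is a primitive root.

Yes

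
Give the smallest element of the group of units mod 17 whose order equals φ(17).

φ(17) = 17 − 1 = 16 = 2^4.
Test candidates g = 2, 3, … against the prime factors q ∈ {2} of φ(17): g is a generator iff g^(16/q) ≢ 1 for every such q.
g = 2: 2^8 ≡ 1 — hits 1, so not a primitive root.
g = 3: 3^8 ≡ 16 — none is 1, so 3 is a primitive root.
The smallest primitive root modulo 17 is 3.

3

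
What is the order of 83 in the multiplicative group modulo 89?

ord(83) | φ(89) = 89 − 1 = 88 = 2^3 · 11.
Divisors of 88: 1, 2, 4, 8, 11, 22, 44, 88.
Compute 83^d (mod 89) for the divisors d until we hit 1:
83^1 ≡ 83
83^2 ≡ 36
83^4 ≡ 50
83^8 ≡ 8
83^11 ≡ 52
83^22 ≡ 34
83^44 ≡ 88
83^88 ≡ 1
The smallest such exponent is 88, so the order of 83 is 88.

88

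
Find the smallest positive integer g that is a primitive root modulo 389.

φ(389) = 389 − 1 = 388 = 2^2 · 97.
Test candidates g = 2, 3, … against the prime factors q ∈ {2, 97} of φ(389): g is a generator iff g^(388/q) ≢ 1 for every such q.
g = 2: 2^194 ≡ 388; 2^4 ≡ 16 — none is 1, so 2 is a primitive root.
So 2 is the smallest generator of (Z/389Z)^×.

2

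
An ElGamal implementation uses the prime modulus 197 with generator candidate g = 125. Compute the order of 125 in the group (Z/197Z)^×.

196

By Lagrange's theorem, ord_197(125) divides φ(197) = 197 − 1 = 196 = 2^2 · 7^2.
Divisors of 196: 1, 2, 4, 7, 14, 28, 49, 98, 196.
Check 125^d mod 197 for each divisor in increasing order:
125^1 ≡ 125 (mod 197)
125^2 ≡ 62 (mod 197)
125^4 ≡ 101 (mod 197)
125^7 ≡ 69 (mod 197)
125^14 ≡ 33 (mod 197)
125^28 ≡ 104 (mod 197)
125^49 ≡ 14 (mod 197)
125^98 ≡ 196 (mod 197)
125^196 ≡ 1 (mod 197) ✓
So ord_197(125) = 196.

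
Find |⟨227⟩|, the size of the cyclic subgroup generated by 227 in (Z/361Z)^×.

ord(227) | φ(361) = φ(19^2) = 19·(19−1) = 342 = 2 · 3^2 · 19.
Divisors of 342: 1, 2, 3, 6, 9, 18, 19, 38, 57, 114, 171, 342.
Compute 227^d (mod 361) for the divisors d until we hit 1:
227^1 ≡ 227
227^2 ≡ 267
227^3 ≡ 322
227^6 ≡ 77
227^9 ≡ 246
227^18 ≡ 229
227^19 ≡ 360
227^38 ≡ 1
Hence ord(227) = 38.

38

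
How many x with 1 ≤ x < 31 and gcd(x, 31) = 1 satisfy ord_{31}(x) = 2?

φ(31) = 31 − 1 = 30 = 2 · 3 · 5.
In a cyclic group of order 30, there are φ(d) elements of order d for each divisor d of 30, and zero for non-divisors.
2 | 30, and φ(2) = 2 − 1 = 1.

1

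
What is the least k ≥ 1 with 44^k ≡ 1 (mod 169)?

52

The order of 44 must divide φ(169) = φ(13^2) = 13·(13−1) = 156 = 2^2 · 3 · 13.
Divisors of 156: 1, 2, 3, 4, 6, 12, 13, 26, 39, 52, 78, 156.
Check 44^d mod 169 for each divisor in increasing order:
44^1 ≡ 44
44^2 ≡ 77
44^3 ≡ 8
44^4 ≡ 14
44^6 ≡ 64
44^12 ≡ 40
44^13 ≡ 70
44^26 ≡ 168
44^39 ≡ 99
44^52 ≡ 1
So ord_169(44) = 52.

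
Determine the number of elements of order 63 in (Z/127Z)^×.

φ(127) = 127 − 1 = 126 = 2 · 3^2 · 7.
(Z/127Z)^× is cyclic (|G| = 126); a cyclic group of order m has exactly φ(d) elements of each order d | m, and none otherwise.
63 = 3^2 · 7 divides 126, and φ(63) = 36.

36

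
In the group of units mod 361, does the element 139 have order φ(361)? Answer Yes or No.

No

φ(361) = φ(19^2) = 19·(19−1) = 342 = 2 · 3^2 · 19.
Test 139^(342/q) mod 361 for each prime factor q of 342:
139^171 ≡ 1 (mod 361)  [q = 2: ≡ 1 ✗]
139^114 ≡ 68 (mod 361)  [q = 3: ≢ 1 ✓]
139^18 ≡ 77 (mod 361)  [q = 19: ≢ 1 ✓]
Since 139^171 ≡ 1, the order of 139 divides 171 < 342, so 139 is not a primitive root.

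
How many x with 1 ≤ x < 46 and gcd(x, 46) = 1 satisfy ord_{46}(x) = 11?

10

φ(46) = φ(2)·φ(23) = 1·22 = 22 = 2 · 11.
(Z/46Z)^× is cyclic (|G| = 22); a cyclic group of order m has exactly φ(d) elements of each order d | m, and none otherwise.
11 | 22, and φ(11) = 11 − 1 = 10.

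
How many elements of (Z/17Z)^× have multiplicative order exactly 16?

8

φ(17) = 17 − 1 = 16 = 2^4.
(Z/17Z)^× is cyclic (|G| = 16); a cyclic group of order m has exactly φ(d) elements of each order d | m, and none otherwise.
16 = 2^4 divides 16, and φ(16) = 8.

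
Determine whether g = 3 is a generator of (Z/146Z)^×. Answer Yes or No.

No

φ(146) = φ(2)·φ(73) = 1·72 = 72 = 2^3 · 3^2.
It suffices to check that the order of 3 is not a proper divisor of 72: compute 3^(72/q) for q ∈ {2, 3}.
3^36 ≡ 1 (mod 146)  [q = 2: ≡ 1 ✗]
3^24 ≡ 1 (mod 146)  [q = 3: ≡ 1 ✗]
Since 3^36 ≡ 1, the order of 3 divides 36 < 72, so 3 is not a primitive root.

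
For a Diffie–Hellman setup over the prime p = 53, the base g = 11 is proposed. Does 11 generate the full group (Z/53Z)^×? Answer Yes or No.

No

φ(53) = 53 − 1 = 52 = 2^2 · 13.
11 is a primitive root mod 53 iff 11^(φ(53)/q) ≢ 1 for every prime q | φ(53), i.e. q ∈ {2, 13}.
11^26 ≡ 1 (mod 53)  [q = 2: ≡ 1 ✗]
11^4 ≡ 13 (mod 53)  [q = 13: ≢ 1 ✓]
11^26 ≡ 1 shows ord(11) | 26, strictly less than φ(53); not a primitive root.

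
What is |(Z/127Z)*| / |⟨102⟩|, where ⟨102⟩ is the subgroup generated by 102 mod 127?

3

ord(102) | φ(127) = 127 − 1 = 126 = 2 · 3^2 · 7.
Divisors of 126: 1, 2, 3, 6, 7, 9, 14, 18, 21, 42, 63, 126.
Check 102^d mod 127 for each divisor in increasing order:
102^1 ≡ 102 (mod 127)
102^2 ≡ 117 (mod 127)
102^3 ≡ 123 (mod 127)
102^6 ≡ 16 (mod 127)
102^7 ≡ 108 (mod 127)
102^9 ≡ 63 (mod 127)
102^14 ≡ 107 (mod 127)
102^18 ≡ 32 (mod 127)
102^21 ≡ 126 (mod 127)
102^42 ≡ 1 (mod 127) ✓
So ord_127(102) = 42, hence |⟨102⟩| = 42.
[(Z/127Z)^× : ⟨102⟩] = 126/42 = 3.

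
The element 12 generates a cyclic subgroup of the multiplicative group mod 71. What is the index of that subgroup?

2

ord(12) | φ(71) = 71 − 1 = 70 = 2 · 5 · 7.
Divisors of 70: 1, 2, 5, 7, 10, 14, 35, 70.
Test each divisor d:
12^1 ≡ 12 (mod 71)
12^2 ≡ 2 (mod 71)
12^5 ≡ 48 (mod 71)
12^7 ≡ 25 (mod 71)
12^10 ≡ 32 (mod 71)
12^14 ≡ 57 (mod 71)
12^35 ≡ 1 (mod 71) ✓
Thus |⟨12⟩| = ord(12) = 35.
Index = |(Z/71Z)^×| / |⟨12⟩| = 70 / 35 = 2.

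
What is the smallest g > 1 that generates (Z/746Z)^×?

φ(746) = φ(2)·φ(373) = 1·372 = 372 = 2^2 · 3 · 31.
g is a primitive root iff g^(372/q) ≢ 1 (mod 746) for each prime q ∈ {2, 3, 31}.
g = 2: gcd(2, 746) = 2 > 1, not a unit — skip.
g = 3: 3^186 ≡ 1 — hits 1, so not a primitive root.
g = 4: gcd(4, 746) = 2 > 1, not a unit — skip.
g = 5: 5^186 ≡ 745; 5^124 ≡ 657; 5^12 ≡ 189 — none is 1, so 5 is a primitive root.
The smallest primitive root modulo 746 is 5.

5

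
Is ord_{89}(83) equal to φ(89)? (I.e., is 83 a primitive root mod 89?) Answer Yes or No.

φ(89) = 89 − 1 = 88 = 2^3 · 11.
It suffices to check that the order of 83 is not a proper divisor of 88: compute 83^(88/q) for q ∈ {2, 11}.
83^44 ≡ 88 (mod 89)  [q = 2: ≢ 1 ✓]
83^8 ≡ 8 (mod 89)  [q = 11: ≢ 1 ✓]
Every test exponent gives a nontrivial residue, hence 83 generates the full group.

Yes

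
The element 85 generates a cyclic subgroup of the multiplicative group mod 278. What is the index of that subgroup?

By Lagrange's theorem, ord_278(85) divides φ(278) = φ(2)·φ(139) = 1·138 = 138 = 2 · 3 · 23.
Divisors of 138: 1, 2, 3, 6, 23, 46, 69, 138.
Evaluate successive powers at the divisors of 138:
85^1 ≡ 85 (mod 278)
85^2 ≡ 275 (mod 278)
85^3 ≡ 23 (mod 278)
85^6 ≡ 251 (mod 278)
85^23 ≡ 97 (mod 278)
85^46 ≡ 235 (mod 278)
85^69 ≡ 277 (mod 278)
85^138 ≡ 1 (mod 278) ✓
So ord_278(85) = 138, hence |⟨85⟩| = 138.
Index = |(Z/278Z)^×| / |⟨85⟩| = 138 / 138 = 1.

1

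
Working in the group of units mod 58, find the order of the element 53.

7

By Lagrange's theorem, ord_58(53) divides φ(58) = φ(2)·φ(29) = 1·28 = 28 = 2^2 · 7.
Divisors of 28: 1, 2, 4, 7, 14, 28.
Test each divisor d:
53^1 ≡ 53 (mod 58)
53^2 ≡ 25 (mod 58)
53^4 ≡ 45 (mod 58)
53^7 ≡ 1 (mod 58) ✓
So ord_58(53) = 7.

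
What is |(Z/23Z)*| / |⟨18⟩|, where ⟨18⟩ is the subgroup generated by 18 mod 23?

2

Since 18 ∈ (Z/23Z)^×, its order divides φ(23) = 23 − 1 = 22 = 2 · 11.
Divisors of 22: 1, 2, 11, 22.
Check 18^d mod 23 for each divisor in increasing order:
18^1 ≡ 18 (mod 23)
18^2 ≡ 2 (mod 23)
18^11 ≡ 1 (mod 23) ✓
So ord_23(18) = 11, hence |⟨18⟩| = 11.
[(Z/23Z)^× : ⟨18⟩] = 22/11 = 2.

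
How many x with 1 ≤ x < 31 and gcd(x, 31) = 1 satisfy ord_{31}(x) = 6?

φ(31) = 31 − 1 = 30 = 2 · 3 · 5.
In a cyclic group of order 30, there are φ(d) elements of order d for each divisor d of 30, and zero for non-divisors.
6 = 2 · 3 divides 30, and φ(6) = 2.

2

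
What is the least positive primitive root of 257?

φ(257) = 257 − 1 = 256 = 2^8.
Test candidates g = 2, 3, … against the prime factors q ∈ {2} of φ(257): g is a generator iff g^(256/q) ≢ 1 for every such q.
g = 2: 2^128 ≡ 1 — hits 1, so not a primitive root.
g = 3: 3^128 ≡ 256 — none is 1, so 3 is a primitive root.
The smallest primitive root modulo 257 is 3.

3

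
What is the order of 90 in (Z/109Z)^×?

36

The order of 90 must divide φ(109) = 109 − 1 = 108 = 2^2 · 3^3.
Divisors of 108: 1, 2, 3, 4, 6, 9, 12, 18, 27, 36, 54, 108.
Compute 90^d (mod 109) for the divisors d until we hit 1:
90^1 ≡ 90
90^2 ≡ 34
90^3 ≡ 8
90^4 ≡ 66
90^6 ≡ 64
90^9 ≡ 76
90^12 ≡ 63
90^18 ≡ 108
90^27 ≡ 33
90^36 ≡ 1
The smallest such exponent is 36, so the order of 90 is 36.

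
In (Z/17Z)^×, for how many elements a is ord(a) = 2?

φ(17) = 17 − 1 = 16 = 2^4.
In a cyclic group of order 16, there are φ(d) elements of order d for each divisor d of 16, and zero for non-divisors.
2 | 16, and φ(2) = 2 − 1 = 1.

1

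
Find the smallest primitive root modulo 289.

3

φ(289) = φ(17^2) = 17·(17−1) = 272 = 2^4 · 17.
Test candidates g = 2, 3, … against the prime factors q ∈ {2, 17} of φ(289): g is a generator iff g^(272/q) ≢ 1 for every such q.
g = 2: 2^136 ≡ 1 — hits 1, so not a primitive root.
g = 3: 3^136 ≡ 288; 3^16 ≡ 171 — none is 1, so 3 is a primitive root.
So 3 is the smallest generator of (Z/289Z)^×.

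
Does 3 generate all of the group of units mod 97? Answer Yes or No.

No

φ(97) = 97 − 1 = 96 = 2^5 · 3.
It suffices to check that the order of 3 is not a proper divisor of 96: compute 3^(96/q) for q ∈ {2, 3}.
3^48 ≡ 1 (mod 97)  [q = 2: ≡ 1 ✗]
3^32 ≡ 35 (mod 97)  [q = 3: ≢ 1 ✓]
3^48 ≡ 1 shows ord(3) | 48, strictly less than φ(97); not a primitive root.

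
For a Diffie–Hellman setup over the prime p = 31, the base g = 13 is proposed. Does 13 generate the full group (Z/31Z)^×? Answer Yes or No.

Yes

φ(31) = 31 − 1 = 30 = 2 · 3 · 5.
13 is a primitive root mod 31 iff 13^(φ(31)/q) ≢ 1 for every prime q | φ(31), i.e. q ∈ {2, 3, 5}.
13^15 ≡ 30 (mod 31)  [q = 2: ≢ 1 ✓]
13^10 ≡ 5 (mod 31)  [q = 3: ≢ 1 ✓]
13^6 ≡ 16 (mod 31)  [q = 5: ≢ 1 ✓]
All checks pass, so 13 has order 30 and is a primitive root modulo 31.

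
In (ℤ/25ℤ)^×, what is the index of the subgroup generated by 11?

The order of 11 must divide φ(25) = φ(5^2) = 5·(5−1) = 20 = 2^2 · 5.
Divisors of 20: 1, 2, 4, 5, 10, 20.
Check 11^d mod 25 for each divisor in increasing order:
11^1 ≡ 11 (mod 25)
11^2 ≡ 21 (mod 25)
11^4 ≡ 16 (mod 25)
11^5 ≡ 1 (mod 25) ✓
So ord_25(11) = 5, hence |⟨11⟩| = 5.
[(Z/25Z)^× : ⟨11⟩] = 20/5 = 4.

4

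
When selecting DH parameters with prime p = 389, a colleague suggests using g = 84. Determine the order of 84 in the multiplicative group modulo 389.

388

Since 84 ∈ (Z/389Z)^×, its order divides φ(389) = 389 − 1 = 388 = 2^2 · 97.
Divisors of 388: 1, 2, 4, 97, 194, 388.
Test each divisor d:
84^1 ≡ 84 (mod 389)
84^2 ≡ 54 (mod 389)
84^4 ≡ 193 (mod 389)
84^97 ≡ 115 (mod 389)
84^194 ≡ 388 (mod 389)
84^388 ≡ 1 (mod 389) ✓
Therefore the multiplicative order of 84 modulo 389 is 388.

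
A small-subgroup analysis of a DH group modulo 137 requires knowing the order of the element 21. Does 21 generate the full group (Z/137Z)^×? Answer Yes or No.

φ(137) = 137 − 1 = 136 = 2^3 · 17.
An element g generates (Z/137Z)^× iff g^(136/q) ≢ 1 (mod 137) for each prime q ∈ {2, 17}.
21^68 ≡ 136 (mod 137)  [q = 2: ≢ 1 ✓]
21^8 ≡ 56 (mod 137)  [q = 17: ≢ 1 ✓]
All checks pass, so 21 has order 136 and is a primitive root modulo 137.

Yes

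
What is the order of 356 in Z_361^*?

342

By Lagrange's theorem, ord_361(356) divides φ(361) = φ(19^2) = 19·(19−1) = 342 = 2 · 3^2 · 19.
Divisors of 342: 1, 2, 3, 6, 9, 18, 19, 38, 57, 114, 171, 342.
Check 356^d mod 361 for each divisor in increasing order:
356^1 ≡ 356
356^2 ≡ 25
356^3 ≡ 236
356^6 ≡ 102
356^9 ≡ 246
356^18 ≡ 229
356^19 ≡ 299
356^38 ≡ 234
356^57 ≡ 293
356^114 ≡ 292
356^171 ≡ 360
356^342 ≡ 1
The smallest such exponent is 342, so the order of 356 is 342.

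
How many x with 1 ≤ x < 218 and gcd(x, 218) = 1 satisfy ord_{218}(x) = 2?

1

φ(218) = φ(2)·φ(109) = 1·108 = 108 = 2^2 · 3^3.
Since (Z/218Z)^× is cyclic of order 108, the number of elements of order d is φ(d) when d | 108 and 0 otherwise.
2 | 108, and φ(2) = 2 − 1 = 1.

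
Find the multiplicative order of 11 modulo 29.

28

By Lagrange's theorem, ord_29(11) divides φ(29) = 29 − 1 = 28 = 2^2 · 7.
Divisors of 28: 1, 2, 4, 7, 14, 28.
Test each divisor d:
11^1 ≡ 11 (mod 29)
11^2 ≡ 5 (mod 29)
11^4 ≡ 25 (mod 29)
11^7 ≡ 12 (mod 29)
11^14 ≡ 28 (mod 29)
11^28 ≡ 1 (mod 29) ✓
The smallest such exponent is 28, so the order of 11 is 28.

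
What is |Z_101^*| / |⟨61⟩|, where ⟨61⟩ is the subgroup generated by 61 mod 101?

1

ord(61) | φ(101) = 101 − 1 = 100 = 2^2 · 5^2.
Divisors of 100: 1, 2, 4, 5, 10, 20, 25, 50, 100.
Compute 61^d (mod 101) for the divisors d until we hit 1:
61^1 ≡ 61 (mod 101)
61^2 ≡ 85 (mod 101)
61^4 ≡ 54 (mod 101)
61^5 ≡ 62 (mod 101)
61^10 ≡ 6 (mod 101)
61^20 ≡ 36 (mod 101)
61^25 ≡ 10 (mod 101)
61^50 ≡ 100 (mod 101)
61^100 ≡ 1 (mod 101) ✓
The order of 61 is 100, so the subgroup it generates has 100 elements.
Index = |(Z/101Z)^×| / |⟨61⟩| = 100 / 100 = 1.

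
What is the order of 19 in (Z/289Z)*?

ord(19) | φ(289) = φ(17^2) = 17·(17−1) = 272 = 2^4 · 17.
Divisors of 272: 1, 2, 4, 8, 16, 17, 34, 68, 136, 272.
Check 19^d mod 289 for each divisor in increasing order:
19^1 ≡ 19 (mod 289)
19^2 ≡ 72 (mod 289)
19^4 ≡ 271 (mod 289)
19^8 ≡ 35 (mod 289)
19^16 ≡ 69 (mod 289)
19^17 ≡ 155 (mod 289)
19^34 ≡ 38 (mod 289)
19^68 ≡ 288 (mod 289)
19^136 ≡ 1 (mod 289) ✓
The smallest such exponent is 136, so the order of 19 is 136.

136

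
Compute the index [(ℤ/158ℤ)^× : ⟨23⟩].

26

By Lagrange's theorem, ord_158(23) divides φ(158) = φ(2)·φ(79) = 1·78 = 78 = 2 · 3 · 13.
Divisors of 78: 1, 2, 3, 6, 13, 26, 39, 78.
Compute 23^d (mod 158) for the divisors d until we hit 1:
23^1 ≡ 23 (mod 158)
23^2 ≡ 55 (mod 158)
23^3 ≡ 1 (mod 158) ✓
So ord_158(23) = 3, hence |⟨23⟩| = 3.
Index = |(Z/158Z)^×| / |⟨23⟩| = 78 / 3 = 26.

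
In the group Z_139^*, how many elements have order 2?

φ(139) = 139 − 1 = 138 = 2 · 3 · 23.
In a cyclic group of order 138, there are φ(d) elements of order d for each divisor d of 138, and zero for non-divisors.
2 | 138, and φ(2) = 2 − 1 = 1.

1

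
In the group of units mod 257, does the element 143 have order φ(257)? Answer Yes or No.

No

φ(257) = 257 − 1 = 256 = 2^8.
It suffices to check that the order of 143 is not a proper divisor of 256: compute 143^(256/q) for q ∈ {2}.
143^128 ≡ 1 (mod 257)  [q = 2: ≡ 1 ✗]
143^128 ≡ 1 shows ord(143) | 128, strictly less than φ(257); not a primitive root.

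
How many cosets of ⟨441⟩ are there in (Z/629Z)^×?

By Lagrange's theorem, ord_629(441) divides φ(629) = φ(17·37) = (17−1)·(37−1) = 16·36 = 576 = 2^6 · 3^2.
Divisors of 576: 1, 2, 3, 4, 6, 8, 9, 12, 16, 18, 24, 32, 36, 48, 64, 72, 96, 144, 192, 288, 576.
Evaluate successive powers at the divisors of 576:
441^1 ≡ 441
441^2 ≡ 120
441^3 ≡ 84
441^4 ≡ 562
441^6 ≡ 137
441^8 ≡ 86
441^9 ≡ 186
441^12 ≡ 528
441^16 ≡ 477
441^18 ≡ 1
The order of 441 is 18, so the subgroup it generates has 18 elements.
Index = |(Z/629Z)^×| / |⟨441⟩| = 576 / 18 = 32.

32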